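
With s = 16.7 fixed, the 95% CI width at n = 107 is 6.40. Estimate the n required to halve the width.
n ≈ 428

CI width ∝ 1/√n
To reduce width by factor 2, need √n to grow by 2 → need 2² = 4 times as many samples.

Current: n = 107, width = 6.40
New: n = 428, width ≈ 3.17

Width reduced by factor of 6.40/3.17 = 2.02.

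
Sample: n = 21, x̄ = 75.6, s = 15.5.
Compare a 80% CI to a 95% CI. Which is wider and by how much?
95% CI is wider by 5.15

df = 20
80% CI: t* = 1.325, (71.12, 80.08), width = 2 · t* · s/√n = 8.96
95% CI: t* = 2.086, (68.54, 82.66), width = 2 · t* · s/√n = 14.11

The 95% CI is wider by 14.11 - 8.96 = 5.15.
Higher confidence requires a wider interval.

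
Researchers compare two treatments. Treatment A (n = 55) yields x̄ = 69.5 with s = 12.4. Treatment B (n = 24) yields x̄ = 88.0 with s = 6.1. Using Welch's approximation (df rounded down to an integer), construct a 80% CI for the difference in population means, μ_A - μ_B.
(-21.20, -15.80)

Difference: x̄₁ - x̄₂ = -18.50
SE = √(s₁²/n₁ + s₂²/n₂) = √(12.4²/55 + 6.1²/24) = 2.0847
df = 75.78 → 75 (Welch–Satterthwaite, rounded down)
t* = 1.293

CI: -18.50 ± 1.293 · 2.0847 = -18.50 ± 2.70 = (-21.20, -15.80)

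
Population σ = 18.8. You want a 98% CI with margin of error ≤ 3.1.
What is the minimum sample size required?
n ≥ 199

For margin E ≤ 3.1:
n ≥ (z* · σ / E)²
n ≥ (2.326 · 18.8 / 3.1)²
n ≥ 198.98

Minimum n = 199 (rounding up)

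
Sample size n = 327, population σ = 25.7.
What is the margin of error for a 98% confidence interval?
Margin of error = 3.31

Margin of error = z* · σ/√n
= 2.326 · 25.7/√327
= 2.326 · 25.7/18.0831
= 3.31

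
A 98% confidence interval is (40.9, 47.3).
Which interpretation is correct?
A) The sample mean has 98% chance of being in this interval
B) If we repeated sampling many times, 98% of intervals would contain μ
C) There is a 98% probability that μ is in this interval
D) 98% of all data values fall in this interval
B

A) Wrong — x̄ is observed and sits in the interval by construction.
B) Correct — this is the frequentist long-run coverage interpretation.
C) Wrong — μ is fixed; the randomness lives in the interval, not in μ.
D) Wrong — a CI is about the parameter μ, not individual data values.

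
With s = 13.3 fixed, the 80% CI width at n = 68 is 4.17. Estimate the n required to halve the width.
n ≈ 272

CI width ∝ 1/√n
To reduce width by factor 2, need √n to grow by 2 → need 2² = 4 times as many samples.

Current: n = 68, width = 4.17
New: n = 272, width ≈ 2.07

Width reduced by factor of 4.17/2.07 = 2.01.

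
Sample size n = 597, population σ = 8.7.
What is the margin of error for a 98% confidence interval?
Margin of error = 0.83

Margin of error = z* · σ/√n
= 2.326 · 8.7/√597
= 2.326 · 8.7/24.4336
= 0.83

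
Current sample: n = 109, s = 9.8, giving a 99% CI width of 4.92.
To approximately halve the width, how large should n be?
n ≈ 436

CI width ∝ 1/√n
To reduce width by factor 2, need √n to grow by 2 → need 2² = 4 times as many samples.

Current: n = 109, width = 4.92
New: n = 436, width ≈ 2.43

Width reduced by factor of 4.92/2.43 = 2.02.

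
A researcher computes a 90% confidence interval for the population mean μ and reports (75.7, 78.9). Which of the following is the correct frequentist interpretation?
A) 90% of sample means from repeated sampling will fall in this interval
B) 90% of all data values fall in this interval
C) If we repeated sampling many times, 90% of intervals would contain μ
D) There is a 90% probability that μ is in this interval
C

A) Wrong — coverage applies to intervals containing μ, not to future x̄ values.
B) Wrong — a CI is about the parameter μ, not individual data values.
C) Correct — this is the frequentist long-run coverage interpretation.
D) Wrong — μ is fixed; the randomness lives in the interval, not in μ.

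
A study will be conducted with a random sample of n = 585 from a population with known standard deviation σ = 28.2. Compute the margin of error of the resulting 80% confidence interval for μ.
Margin of error = 1.49

Margin of error = z* · σ/√n
= 1.282 · 28.2/√585
= 1.282 · 28.2/24.1868
= 1.49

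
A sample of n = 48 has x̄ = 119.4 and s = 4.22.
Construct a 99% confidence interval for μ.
(117.76, 121.04)

t-interval (σ unknown):
df = n - 1 = 47
t* = 2.685 for 99% confidence

Margin of error = t* · s/√n = 2.685 · 4.22/√48 = 1.64

CI: (117.76, 121.04)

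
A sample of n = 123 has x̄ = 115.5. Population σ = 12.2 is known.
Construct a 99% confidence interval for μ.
(112.67, 118.33)

z-interval (σ known):
z* = 2.576 for 99% confidence

Margin of error = z* · σ/√n = 2.576 · 12.2/√123 = 2.83

CI: (115.5 - 2.83, 115.5 + 2.83) = (112.67, 118.33)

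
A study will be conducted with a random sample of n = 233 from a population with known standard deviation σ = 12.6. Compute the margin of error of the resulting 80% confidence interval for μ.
Margin of error = 1.06

Margin of error = z* · σ/√n
= 1.282 · 12.6/√233
= 1.282 · 12.6/15.2643
= 1.06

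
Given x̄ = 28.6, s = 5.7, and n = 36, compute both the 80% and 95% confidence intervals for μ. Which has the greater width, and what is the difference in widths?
95% CI is wider by 1.38

df = 35
80% CI: t* = 1.306, (27.36, 29.84), width = 2 · t* · s/√n = 2.48
95% CI: t* = 2.030, (26.67, 30.53), width = 2 · t* · s/√n = 3.86

The 95% CI is wider by 3.86 - 2.48 = 1.38.
Higher confidence requires a wider interval.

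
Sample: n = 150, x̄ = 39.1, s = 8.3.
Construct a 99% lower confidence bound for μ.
μ ≥ 37.51

Lower bound (one-sided):
t* = 2.352 (one-sided for 99%)
Lower bound = x̄ - t* · s/√n = 39.1 - 2.352 · 8.3/√150 = 37.51

We are 99% confident that μ ≥ 37.51.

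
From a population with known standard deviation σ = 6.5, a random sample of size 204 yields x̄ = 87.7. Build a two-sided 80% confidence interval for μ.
(87.12, 88.28)

z-interval (σ known):
z* = 1.282 for 80% confidence

Margin of error = z* · σ/√n = 1.282 · 6.5/√204 = 0.58

CI: (87.7 - 0.58, 87.7 + 0.58) = (87.12, 88.28)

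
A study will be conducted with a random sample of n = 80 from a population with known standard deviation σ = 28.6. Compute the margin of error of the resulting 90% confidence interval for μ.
Margin of error = 5.26

Margin of error = z* · σ/√n
= 1.645 · 28.6/√80
= 1.645 · 28.6/8.9443
= 5.26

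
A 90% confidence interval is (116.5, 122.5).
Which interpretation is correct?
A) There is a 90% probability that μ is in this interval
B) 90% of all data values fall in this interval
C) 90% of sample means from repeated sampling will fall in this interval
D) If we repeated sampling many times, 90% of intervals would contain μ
D

A) Wrong — μ is fixed; the randomness lives in the interval, not in μ.
B) Wrong — a CI is about the parameter μ, not individual data values.
C) Wrong — coverage applies to intervals containing μ, not to future x̄ values.
D) Correct — this is the frequentist long-run coverage interpretation.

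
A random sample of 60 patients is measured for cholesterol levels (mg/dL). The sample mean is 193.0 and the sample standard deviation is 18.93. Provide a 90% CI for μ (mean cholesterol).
(188.92, 197.08)

t-interval (σ unknown):
df = n - 1 = 59
t* = 1.671 for 90% confidence

Margin of error = t* · s/√n = 1.671 · 18.93/√60 = 4.08

CI: (188.92, 197.08)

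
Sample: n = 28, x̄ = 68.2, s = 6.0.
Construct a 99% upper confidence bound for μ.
μ ≤ 71.00

Upper bound (one-sided):
t* = 2.473 (one-sided for 99%)
Upper bound = x̄ + t* · s/√n = 68.2 + 2.473 · 6.0/√28 = 71.00

We are 99% confident that μ ≤ 71.00.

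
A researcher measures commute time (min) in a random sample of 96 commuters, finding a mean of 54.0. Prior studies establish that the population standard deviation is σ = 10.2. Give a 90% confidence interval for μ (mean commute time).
(52.29, 55.71)

z-interval (σ known):
z* = 1.645 for 90% confidence

Margin of error = z* · σ/√n = 1.645 · 10.2/√96 = 1.71

CI: (54.0 - 1.71, 54.0 + 1.71) = (52.29, 55.71)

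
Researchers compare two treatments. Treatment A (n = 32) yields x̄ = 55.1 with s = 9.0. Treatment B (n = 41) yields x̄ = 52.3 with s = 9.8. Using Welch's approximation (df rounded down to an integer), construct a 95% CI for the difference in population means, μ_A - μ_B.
(-1.60, 7.20)

Difference: x̄₁ - x̄₂ = 2.80
SE = √(s₁²/n₁ + s₂²/n₂) = √(9.0²/32 + 9.8²/41) = 2.2076
df = 69.08 → 69 (Welch–Satterthwaite, rounded down)
t* = 1.995

CI: 2.80 ± 1.995 · 2.2076 = 2.80 ± 4.40 = (-1.60, 7.20)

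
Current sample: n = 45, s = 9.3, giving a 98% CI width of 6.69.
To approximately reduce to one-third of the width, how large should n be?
n ≈ 405

CI width ∝ 1/√n
To reduce width by factor 3, need √n to grow by 3 → need 3² = 9 times as many samples.

Current: n = 45, width = 6.69
New: n = 405, width ≈ 2.16

Width reduced by factor of 6.69/2.16 = 3.10.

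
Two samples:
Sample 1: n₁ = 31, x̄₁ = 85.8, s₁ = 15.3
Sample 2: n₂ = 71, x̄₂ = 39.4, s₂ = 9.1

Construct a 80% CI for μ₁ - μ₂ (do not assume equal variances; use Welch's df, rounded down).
(42.55, 50.25)

Difference: x̄₁ - x̄₂ = 46.40
SE = √(s₁²/n₁ + s₂²/n₂) = √(15.3²/31 + 9.1²/71) = 2.9526
df = 39.58 → 39 (Welch–Satterthwaite, rounded down)
t* = 1.304

CI: 46.40 ± 1.304 · 2.9526 = 46.40 ± 3.85 = (42.55, 50.25)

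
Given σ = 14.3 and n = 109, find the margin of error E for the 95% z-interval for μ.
Margin of error = 2.68

Margin of error = z* · σ/√n
= 1.960 · 14.3/√109
= 1.960 · 14.3/10.4403
= 2.68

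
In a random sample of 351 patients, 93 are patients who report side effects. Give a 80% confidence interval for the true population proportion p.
(0.235, 0.295)

Proportion CI:
p̂ = 93/351 = 0.26496
SE = √(p̂(1-p̂)/n) = √(0.26496 · 0.73504 / 351) = 0.02356

z* = 1.282
Margin = z* · SE = 1.282 · 0.02356 = 0.0302

CI: 0.26496 ± 0.0302 = (0.235, 0.295)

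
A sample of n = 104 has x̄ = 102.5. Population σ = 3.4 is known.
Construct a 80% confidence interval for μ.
(102.07, 102.93)

z-interval (σ known):
z* = 1.282 for 80% confidence

Margin of error = z* · σ/√n = 1.282 · 3.4/√104 = 0.43

CI: (102.5 - 0.43, 102.5 + 0.43) = (102.07, 102.93)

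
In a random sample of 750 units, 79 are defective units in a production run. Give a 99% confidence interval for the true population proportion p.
(0.076, 0.134)

Proportion CI:
p̂ = 79/750 = 0.10533
SE = √(p̂(1-p̂)/n) = √(0.10533 · 0.89467 / 750) = 0.01121

z* = 2.576
Margin = z* · SE = 2.576 · 0.01121 = 0.0289

CI: 0.10533 ± 0.0289 = (0.076, 0.134)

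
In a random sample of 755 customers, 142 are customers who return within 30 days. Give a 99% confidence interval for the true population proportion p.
(0.151, 0.225)

Proportion CI:
p̂ = 142/755 = 0.18808
SE = √(p̂(1-p̂)/n) = √(0.18808 · 0.81192 / 755) = 0.01422

z* = 2.576
Margin = z* · SE = 2.576 · 0.01422 = 0.0366

CI: 0.18808 ± 0.0366 = (0.151, 0.225)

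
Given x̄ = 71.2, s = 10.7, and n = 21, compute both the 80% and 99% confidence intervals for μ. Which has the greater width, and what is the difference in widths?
99% CI is wider by 7.10

df = 20
80% CI: t* = 1.325, (68.11, 74.29), width = 2 · t* · s/√n = 6.19
99% CI: t* = 2.845, (64.56, 77.84), width = 2 · t* · s/√n = 13.29

The 99% CI is wider by 13.29 - 6.19 = 7.10.
Higher confidence requires a wider interval.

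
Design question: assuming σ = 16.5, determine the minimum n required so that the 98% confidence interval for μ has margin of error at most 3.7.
n ≥ 108

For margin E ≤ 3.7:
n ≥ (z* · σ / E)²
n ≥ (2.326 · 16.5 / 3.7)²
n ≥ 107.59

Minimum n = 108 (rounding up)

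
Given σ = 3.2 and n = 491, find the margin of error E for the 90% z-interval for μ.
Margin of error = 0.24

Margin of error = z* · σ/√n
= 1.645 · 3.2/√491
= 1.645 · 3.2/22.1585
= 0.24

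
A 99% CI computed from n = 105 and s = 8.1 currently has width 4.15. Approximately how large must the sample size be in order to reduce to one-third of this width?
n ≈ 945

CI width ∝ 1/√n
To reduce width by factor 3, need √n to grow by 3 → need 3² = 9 times as many samples.

Current: n = 105, width = 4.15
New: n = 945, width ≈ 1.36

Width reduced by factor of 4.15/1.36 = 3.05.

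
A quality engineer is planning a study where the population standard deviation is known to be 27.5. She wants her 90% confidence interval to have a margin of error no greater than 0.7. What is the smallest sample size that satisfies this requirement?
n ≥ 4177

For margin E ≤ 0.7:
n ≥ (z* · σ / E)²
n ≥ (1.645 · 27.5 / 0.7)²
n ≥ 4176.39

Minimum n = 4177 (rounding up)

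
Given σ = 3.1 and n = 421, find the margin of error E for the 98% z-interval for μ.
Margin of error = 0.35

Margin of error = z* · σ/√n
= 2.326 · 3.1/√421
= 2.326 · 3.1/20.5183
= 0.35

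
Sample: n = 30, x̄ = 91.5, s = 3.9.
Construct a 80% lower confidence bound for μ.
μ ≥ 90.89

Lower bound (one-sided):
t* = 0.854 (one-sided for 80%)
Lower bound = x̄ - t* · s/√n = 91.5 - 0.854 · 3.9/√30 = 90.89

We are 80% confident that μ ≥ 90.89.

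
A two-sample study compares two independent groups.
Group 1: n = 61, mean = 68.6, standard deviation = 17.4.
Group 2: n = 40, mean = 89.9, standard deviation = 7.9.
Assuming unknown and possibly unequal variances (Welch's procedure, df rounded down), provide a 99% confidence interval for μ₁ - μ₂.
(-28.02, -14.58)

Difference: x̄₁ - x̄₂ = -21.30
SE = √(s₁²/n₁ + s₂²/n₂) = √(17.4²/61 + 7.9²/40) = 2.5541
df = 89.97 → 89 (Welch–Satterthwaite, rounded down)
t* = 2.632

CI: -21.30 ± 2.632 · 2.5541 = -21.30 ± 6.72 = (-28.02, -14.58)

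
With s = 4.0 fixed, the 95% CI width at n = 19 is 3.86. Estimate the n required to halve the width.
n ≈ 76

CI width ∝ 1/√n
To reduce width by factor 2, need √n to grow by 2 → need 2² = 4 times as many samples.

Current: n = 19, width = 3.86
New: n = 76, width ≈ 1.83

Width reduced by factor of 3.86/1.83 = 2.11.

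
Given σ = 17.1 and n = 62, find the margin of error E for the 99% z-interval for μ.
Margin of error = 5.59

Margin of error = z* · σ/√n
= 2.576 · 17.1/√62
= 2.576 · 17.1/7.8740
= 5.59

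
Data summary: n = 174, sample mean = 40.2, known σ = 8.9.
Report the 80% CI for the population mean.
(39.34, 41.06)

z-interval (σ known):
z* = 1.282 for 80% confidence

Margin of error = z* · σ/√n = 1.282 · 8.9/√174 = 0.86

CI: (40.2 - 0.86, 40.2 + 0.86) = (39.34, 41.06)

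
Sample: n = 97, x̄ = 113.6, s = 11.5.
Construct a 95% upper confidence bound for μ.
μ ≤ 115.54

Upper bound (one-sided):
t* = 1.661 (one-sided for 95%)
Upper bound = x̄ + t* · s/√n = 113.6 + 1.661 · 11.5/√97 = 115.54

We are 95% confident that μ ≤ 115.54.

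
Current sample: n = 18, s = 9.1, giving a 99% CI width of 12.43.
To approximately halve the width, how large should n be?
n ≈ 72

CI width ∝ 1/√n
To reduce width by factor 2, need √n to grow by 2 → need 2² = 4 times as many samples.

Current: n = 18, width = 12.43
New: n = 72, width ≈ 5.68

Width reduced by factor of 12.43/5.68 = 2.19.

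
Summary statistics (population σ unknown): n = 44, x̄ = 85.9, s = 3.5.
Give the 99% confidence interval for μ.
(84.48, 87.32)

t-interval (σ unknown):
df = n - 1 = 43
t* = 2.695 for 99% confidence

Margin of error = t* · s/√n = 2.695 · 3.5/√44 = 1.42

CI: (84.48, 87.32)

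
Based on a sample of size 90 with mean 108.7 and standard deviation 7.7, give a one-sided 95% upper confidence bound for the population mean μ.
μ ≤ 110.05

Upper bound (one-sided):
t* = 1.662 (one-sided for 95%)
Upper bound = x̄ + t* · s/√n = 108.7 + 1.662 · 7.7/√90 = 110.05

We are 95% confident that μ ≤ 110.05.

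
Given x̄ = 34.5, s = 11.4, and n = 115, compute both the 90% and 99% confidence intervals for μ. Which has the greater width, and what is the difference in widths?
99% CI is wider by 2.04

df = 114
90% CI: t* = 1.658, (32.74, 36.26), width = 2 · t* · s/√n = 3.53
99% CI: t* = 2.620, (31.71, 37.29), width = 2 · t* · s/√n = 5.57

The 99% CI is wider by 5.57 - 3.53 = 2.04.
Higher confidence requires a wider interval.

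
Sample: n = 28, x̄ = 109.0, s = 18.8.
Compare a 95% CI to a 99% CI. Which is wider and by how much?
99% CI is wider by 5.11

df = 27
95% CI: t* = 2.052, (101.71, 116.29), width = 2 · t* · s/√n = 14.58
99% CI: t* = 2.771, (99.16, 118.84), width = 2 · t* · s/√n = 19.69

The 99% CI is wider by 19.69 - 14.58 = 5.11.
Higher confidence requires a wider interval.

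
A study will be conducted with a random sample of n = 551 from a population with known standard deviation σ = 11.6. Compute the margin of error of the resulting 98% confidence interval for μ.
Margin of error = 1.15

Margin of error = z* · σ/√n
= 2.326 · 11.6/√551
= 2.326 · 11.6/23.4734
= 1.15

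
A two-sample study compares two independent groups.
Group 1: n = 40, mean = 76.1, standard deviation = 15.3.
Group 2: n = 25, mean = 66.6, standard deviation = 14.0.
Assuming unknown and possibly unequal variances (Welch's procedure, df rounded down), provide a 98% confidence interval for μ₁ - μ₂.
(0.63, 18.37)

Difference: x̄₁ - x̄₂ = 9.50
SE = √(s₁²/n₁ + s₂²/n₂) = √(15.3²/40 + 14.0²/25) = 3.7003
df = 54.51 → 54 (Welch–Satterthwaite, rounded down)
t* = 2.397

CI: 9.50 ± 2.397 · 3.7003 = 9.50 ± 8.87 = (0.63, 18.37)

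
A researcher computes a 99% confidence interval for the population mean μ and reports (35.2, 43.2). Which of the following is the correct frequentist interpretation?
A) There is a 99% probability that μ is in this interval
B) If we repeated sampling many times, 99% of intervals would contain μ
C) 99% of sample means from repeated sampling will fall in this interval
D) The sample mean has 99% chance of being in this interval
B

A) Wrong — μ is fixed; the randomness lives in the interval, not in μ.
B) Correct — this is the frequentist long-run coverage interpretation.
C) Wrong — coverage applies to intervals containing μ, not to future x̄ values.
D) Wrong — x̄ is observed and sits in the interval by construction.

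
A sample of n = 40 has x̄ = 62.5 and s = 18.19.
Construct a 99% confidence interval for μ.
(54.71, 70.29)

t-interval (σ unknown):
df = n - 1 = 39
t* = 2.708 for 99% confidence

Margin of error = t* · s/√n = 2.708 · 18.19/√40 = 7.79

CI: (54.71, 70.29)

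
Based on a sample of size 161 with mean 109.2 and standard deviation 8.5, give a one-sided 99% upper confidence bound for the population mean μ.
μ ≤ 110.77

Upper bound (one-sided):
t* = 2.350 (one-sided for 99%)
Upper bound = x̄ + t* · s/√n = 109.2 + 2.350 · 8.5/√161 = 110.77

We are 99% confident that μ ≤ 110.77.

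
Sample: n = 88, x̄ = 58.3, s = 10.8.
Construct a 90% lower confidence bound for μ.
μ ≥ 56.81

Lower bound (one-sided):
t* = 1.291 (one-sided for 90%)
Lower bound = x̄ - t* · s/√n = 58.3 - 1.291 · 10.8/√88 = 56.81

We are 90% confident that μ ≥ 56.81.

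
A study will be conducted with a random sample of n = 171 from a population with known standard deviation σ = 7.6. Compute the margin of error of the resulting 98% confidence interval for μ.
Margin of error = 1.35

Margin of error = z* · σ/√n
= 2.326 · 7.6/√171
= 2.326 · 7.6/13.0767
= 1.35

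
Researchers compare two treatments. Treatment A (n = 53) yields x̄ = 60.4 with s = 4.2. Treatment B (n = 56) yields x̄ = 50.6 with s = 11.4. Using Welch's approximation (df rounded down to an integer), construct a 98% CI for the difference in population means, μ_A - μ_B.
(5.92, 13.68)

Difference: x̄₁ - x̄₂ = 9.80
SE = √(s₁²/n₁ + s₂²/n₂) = √(4.2²/53 + 11.4²/56) = 1.6290
df = 70.38 → 70 (Welch–Satterthwaite, rounded down)
t* = 2.381

CI: 9.80 ± 2.381 · 1.6290 = 9.80 ± 3.88 = (5.92, 13.68)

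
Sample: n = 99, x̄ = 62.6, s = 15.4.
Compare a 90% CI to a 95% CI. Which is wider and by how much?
95% CI is wider by 1.00

df = 98
90% CI: t* = 1.661, (60.03, 65.17), width = 2 · t* · s/√n = 5.14
95% CI: t* = 1.984, (59.53, 65.67), width = 2 · t* · s/√n = 6.14

The 95% CI is wider by 6.14 - 5.14 = 1.00.
Higher confidence requires a wider interval.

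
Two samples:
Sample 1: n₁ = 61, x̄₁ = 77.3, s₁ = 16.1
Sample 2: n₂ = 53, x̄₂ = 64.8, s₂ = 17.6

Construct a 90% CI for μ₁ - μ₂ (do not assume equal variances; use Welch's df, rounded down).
(7.23, 17.77)

Difference: x̄₁ - x̄₂ = 12.50
SE = √(s₁²/n₁ + s₂²/n₂) = √(16.1²/61 + 17.6²/53) = 3.1771
df = 106.37 → 106 (Welch–Satterthwaite, rounded down)
t* = 1.659

CI: 12.50 ± 1.659 · 3.1771 = 12.50 ± 5.27 = (7.23, 17.77)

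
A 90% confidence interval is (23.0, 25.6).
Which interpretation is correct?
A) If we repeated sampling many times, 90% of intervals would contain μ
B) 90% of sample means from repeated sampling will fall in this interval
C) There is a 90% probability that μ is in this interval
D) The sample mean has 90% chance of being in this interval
A

A) Correct — this is the frequentist long-run coverage interpretation.
B) Wrong — coverage applies to intervals containing μ, not to future x̄ values.
C) Wrong — μ is fixed; the randomness lives in the interval, not in μ.
D) Wrong — x̄ is observed and sits in the interval by construction.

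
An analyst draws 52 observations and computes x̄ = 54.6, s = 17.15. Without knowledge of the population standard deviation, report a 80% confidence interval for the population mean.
(51.51, 57.69)

t-interval (σ unknown):
df = n - 1 = 51
t* = 1.298 for 80% confidence

Margin of error = t* · s/√n = 1.298 · 17.15/√52 = 3.09

CI: (51.51, 57.69)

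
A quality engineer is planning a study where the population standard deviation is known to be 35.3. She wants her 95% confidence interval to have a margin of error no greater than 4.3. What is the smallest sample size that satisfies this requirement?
n ≥ 259

For margin E ≤ 4.3:
n ≥ (z* · σ / E)²
n ≥ (1.960 · 35.3 / 4.3)²
n ≥ 258.90

Minimum n = 259 (rounding up)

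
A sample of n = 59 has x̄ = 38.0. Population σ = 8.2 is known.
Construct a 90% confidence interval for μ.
(36.24, 39.76)

z-interval (σ known):
z* = 1.645 for 90% confidence

Margin of error = z* · σ/√n = 1.645 · 8.2/√59 = 1.76

CI: (38.0 - 1.76, 38.0 + 1.76) = (36.24, 39.76)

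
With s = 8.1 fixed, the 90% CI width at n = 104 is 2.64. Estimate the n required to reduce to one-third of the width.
n ≈ 936

CI width ∝ 1/√n
To reduce width by factor 3, need √n to grow by 3 → need 3² = 9 times as many samples.

Current: n = 104, width = 2.64
New: n = 936, width ≈ 0.87

Width reduced by factor of 2.64/0.87 = 3.03.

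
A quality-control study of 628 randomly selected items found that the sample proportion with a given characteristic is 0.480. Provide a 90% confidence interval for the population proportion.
(0.447, 0.513)

Proportion CI:
SE = √(p̂(1-p̂)/n) = √(0.480 · 0.520 / 628) = 0.01994

z* = 1.645
Margin = z* · SE = 1.645 · 0.01994 = 0.0328

CI: 0.480 ± 0.0328 = (0.447, 0.513)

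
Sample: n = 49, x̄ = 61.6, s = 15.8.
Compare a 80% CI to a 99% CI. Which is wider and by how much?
99% CI is wider by 6.25

df = 48
80% CI: t* = 1.299, (58.67, 64.53), width = 2 · t* · s/√n = 5.86
99% CI: t* = 2.682, (55.55, 67.65), width = 2 · t* · s/√n = 12.11

The 99% CI is wider by 12.11 - 5.86 = 6.25.
Higher confidence requires a wider interval.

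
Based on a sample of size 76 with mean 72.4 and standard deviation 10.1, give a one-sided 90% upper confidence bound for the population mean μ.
μ ≤ 73.90

Upper bound (one-sided):
t* = 1.293 (one-sided for 90%)
Upper bound = x̄ + t* · s/√n = 72.4 + 1.293 · 10.1/√76 = 73.90

We are 90% confident that μ ≤ 73.90.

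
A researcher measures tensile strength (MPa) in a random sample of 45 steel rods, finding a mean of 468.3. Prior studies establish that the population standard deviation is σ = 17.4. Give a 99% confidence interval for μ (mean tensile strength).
(461.62, 474.98)

z-interval (σ known):
z* = 2.576 for 99% confidence

Margin of error = z* · σ/√n = 2.576 · 17.4/√45 = 6.68

CI: (468.3 - 6.68, 468.3 + 6.68) = (461.62, 474.98)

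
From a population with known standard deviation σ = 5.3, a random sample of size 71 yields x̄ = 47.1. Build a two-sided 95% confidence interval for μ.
(45.87, 48.33)

z-interval (σ known):
z* = 1.960 for 95% confidence

Margin of error = z* · σ/√n = 1.960 · 5.3/√71 = 1.23

CI: (47.1 - 1.23, 47.1 + 1.23) = (45.87, 48.33)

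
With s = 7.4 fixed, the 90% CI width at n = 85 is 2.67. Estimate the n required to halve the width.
n ≈ 340

CI width ∝ 1/√n
To reduce width by factor 2, need √n to grow by 2 → need 2² = 4 times as many samples.

Current: n = 85, width = 2.67
New: n = 340, width ≈ 1.32

Width reduced by factor of 2.67/1.32 = 2.02.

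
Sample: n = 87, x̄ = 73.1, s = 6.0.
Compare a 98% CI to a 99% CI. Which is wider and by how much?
99% CI is wider by 0.34

df = 86
98% CI: t* = 2.370, (71.58, 74.62), width = 2 · t* · s/√n = 3.05
99% CI: t* = 2.634, (71.41, 74.79), width = 2 · t* · s/√n = 3.39

The 99% CI is wider by 3.39 - 3.05 = 0.34.
Higher confidence requires a wider interval.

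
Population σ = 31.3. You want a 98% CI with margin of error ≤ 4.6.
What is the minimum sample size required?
n ≥ 251

For margin E ≤ 4.6:
n ≥ (z* · σ / E)²
n ≥ (2.326 · 31.3 / 4.6)²
n ≥ 250.49

Minimum n = 251 (rounding up)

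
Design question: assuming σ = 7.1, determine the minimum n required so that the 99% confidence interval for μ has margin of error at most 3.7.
n ≥ 25

For margin E ≤ 3.7:
n ≥ (z* · σ / E)²
n ≥ (2.576 · 7.1 / 3.7)²
n ≥ 24.43

Minimum n = 25 (rounding up)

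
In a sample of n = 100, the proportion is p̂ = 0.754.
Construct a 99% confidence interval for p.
(0.643, 0.865)

Proportion CI:
SE = √(p̂(1-p̂)/n) = √(0.754 · 0.246 / 100) = 0.04307

z* = 2.576
Margin = z* · SE = 2.576 · 0.04307 = 0.1109

CI: 0.754 ± 0.1109 = (0.643, 0.865)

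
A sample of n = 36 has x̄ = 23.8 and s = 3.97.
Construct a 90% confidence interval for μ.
(22.68, 24.92)

t-interval (σ unknown):
df = n - 1 = 35
t* = 1.690 for 90% confidence

Margin of error = t* · s/√n = 1.690 · 3.97/√36 = 1.12

CI: (22.68, 24.92)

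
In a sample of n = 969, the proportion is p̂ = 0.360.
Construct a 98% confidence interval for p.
(0.324, 0.396)

Proportion CI:
SE = √(p̂(1-p̂)/n) = √(0.360 · 0.640 / 969) = 0.01542

z* = 2.326
Margin = z* · SE = 2.326 · 0.01542 = 0.0359

CI: 0.360 ± 0.0359 = (0.324, 0.396)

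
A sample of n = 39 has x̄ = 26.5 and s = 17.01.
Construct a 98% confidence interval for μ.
(19.88, 33.12)

t-interval (σ unknown):
df = n - 1 = 38
t* = 2.429 for 98% confidence

Margin of error = t* · s/√n = 2.429 · 17.01/√39 = 6.62

CI: (19.88, 33.12)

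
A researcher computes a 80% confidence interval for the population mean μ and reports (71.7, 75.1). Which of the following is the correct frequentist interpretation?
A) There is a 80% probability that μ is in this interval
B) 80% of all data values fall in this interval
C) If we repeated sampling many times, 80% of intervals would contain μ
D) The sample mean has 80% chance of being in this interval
C

A) Wrong — μ is fixed; the randomness lives in the interval, not in μ.
B) Wrong — a CI is about the parameter μ, not individual data values.
C) Correct — this is the frequentist long-run coverage interpretation.
D) Wrong — x̄ is observed and sits in the interval by construction.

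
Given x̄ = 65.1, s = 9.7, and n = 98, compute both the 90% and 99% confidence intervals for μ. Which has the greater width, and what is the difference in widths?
99% CI is wider by 1.89

df = 97
90% CI: t* = 1.661, (63.47, 66.73), width = 2 · t* · s/√n = 3.26
99% CI: t* = 2.627, (62.53, 67.67), width = 2 · t* · s/√n = 5.15

The 99% CI is wider by 5.15 - 3.26 = 1.89.
Higher confidence requires a wider interval.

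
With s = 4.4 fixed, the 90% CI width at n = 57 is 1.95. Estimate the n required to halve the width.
n ≈ 228

CI width ∝ 1/√n
To reduce width by factor 2, need √n to grow by 2 → need 2² = 4 times as many samples.

Current: n = 57, width = 1.95
New: n = 228, width ≈ 0.96

Width reduced by factor of 1.95/0.96 = 2.03.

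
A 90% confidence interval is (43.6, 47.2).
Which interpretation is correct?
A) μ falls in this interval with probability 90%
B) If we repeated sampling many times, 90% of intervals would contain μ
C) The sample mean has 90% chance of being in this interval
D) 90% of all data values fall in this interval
B

A) Wrong — μ is fixed; the randomness lives in the interval, not in μ.
B) Correct — this is the frequentist long-run coverage interpretation.
C) Wrong — x̄ is observed and sits in the interval by construction.
D) Wrong — a CI is about the parameter μ, not individual data values.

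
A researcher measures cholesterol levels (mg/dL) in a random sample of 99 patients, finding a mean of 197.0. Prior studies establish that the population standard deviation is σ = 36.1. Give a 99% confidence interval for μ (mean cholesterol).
(187.65, 206.35)

z-interval (σ known):
z* = 2.576 for 99% confidence

Margin of error = z* · σ/√n = 2.576 · 36.1/√99 = 9.35

CI: (197.0 - 9.35, 197.0 + 9.35) = (187.65, 206.35)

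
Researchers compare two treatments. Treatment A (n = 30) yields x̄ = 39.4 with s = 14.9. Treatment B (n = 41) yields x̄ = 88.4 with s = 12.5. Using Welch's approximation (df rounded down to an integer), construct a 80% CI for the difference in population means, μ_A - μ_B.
(-53.34, -44.66)

Difference: x̄₁ - x̄₂ = -49.00
SE = √(s₁²/n₁ + s₂²/n₂) = √(14.9²/30 + 12.5²/41) = 3.3483
df = 55.83 → 55 (Welch–Satterthwaite, rounded down)
t* = 1.297

CI: -49.00 ± 1.297 · 3.3483 = -49.00 ± 4.34 = (-53.34, -44.66)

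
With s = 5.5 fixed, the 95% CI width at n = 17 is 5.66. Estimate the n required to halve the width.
n ≈ 68

CI width ∝ 1/√n
To reduce width by factor 2, need √n to grow by 2 → need 2² = 4 times as many samples.

Current: n = 17, width = 5.66
New: n = 68, width ≈ 2.66

Width reduced by factor of 5.66/2.66 = 2.13.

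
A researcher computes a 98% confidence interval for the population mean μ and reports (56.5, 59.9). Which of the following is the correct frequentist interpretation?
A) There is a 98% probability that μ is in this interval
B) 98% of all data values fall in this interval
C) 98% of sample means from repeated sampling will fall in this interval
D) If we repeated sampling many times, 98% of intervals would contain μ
D

A) Wrong — μ is fixed; the randomness lives in the interval, not in μ.
B) Wrong — a CI is about the parameter μ, not individual data values.
C) Wrong — coverage applies to intervals containing μ, not to future x̄ values.
D) Correct — this is the frequentist long-run coverage interpretation.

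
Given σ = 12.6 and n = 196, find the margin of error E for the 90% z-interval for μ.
Margin of error = 1.48

Margin of error = z* · σ/√n
= 1.645 · 12.6/√196
= 1.645 · 12.6/14.0000
= 1.48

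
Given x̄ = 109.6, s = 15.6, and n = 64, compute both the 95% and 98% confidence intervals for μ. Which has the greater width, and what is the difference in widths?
98% CI is wider by 1.52

df = 63
95% CI: t* = 1.998, (105.70, 113.50), width = 2 · t* · s/√n = 7.79
98% CI: t* = 2.387, (104.95, 114.25), width = 2 · t* · s/√n = 9.31

The 98% CI is wider by 9.31 - 7.79 = 1.52.
Higher confidence requires a wider interval.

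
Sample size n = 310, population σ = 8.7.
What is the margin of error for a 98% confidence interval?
Margin of error = 1.15

Margin of error = z* · σ/√n
= 2.326 · 8.7/√310
= 2.326 · 8.7/17.6068
= 1.15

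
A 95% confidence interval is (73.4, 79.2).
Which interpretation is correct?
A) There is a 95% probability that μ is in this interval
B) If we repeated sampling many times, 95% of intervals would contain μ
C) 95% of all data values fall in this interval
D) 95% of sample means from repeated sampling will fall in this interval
B

A) Wrong — μ is fixed; the randomness lives in the interval, not in μ.
B) Correct — this is the frequentist long-run coverage interpretation.
C) Wrong — a CI is about the parameter μ, not individual data values.
D) Wrong — coverage applies to intervals containing μ, not to future x̄ values.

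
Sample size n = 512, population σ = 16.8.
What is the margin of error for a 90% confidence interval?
Margin of error = 1.22

Margin of error = z* · σ/√n
= 1.645 · 16.8/√512
= 1.645 · 16.8/22.6274
= 1.22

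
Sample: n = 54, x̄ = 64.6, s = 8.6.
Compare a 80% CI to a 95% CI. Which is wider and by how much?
95% CI is wider by 1.66

df = 53
80% CI: t* = 1.298, (63.08, 66.12), width = 2 · t* · s/√n = 3.04
95% CI: t* = 2.006, (62.25, 66.95), width = 2 · t* · s/√n = 4.70

The 95% CI is wider by 4.70 - 3.04 = 1.66.
Higher confidence requires a wider interval.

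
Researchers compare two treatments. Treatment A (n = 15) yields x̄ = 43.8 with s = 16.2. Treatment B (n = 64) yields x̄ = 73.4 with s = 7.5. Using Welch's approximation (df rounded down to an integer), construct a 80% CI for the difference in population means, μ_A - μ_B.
(-35.35, -23.85)

Difference: x̄₁ - x̄₂ = -29.60
SE = √(s₁²/n₁ + s₂²/n₂) = √(16.2²/15 + 7.5²/64) = 4.2866
df = 15.43 → 15 (Welch–Satterthwaite, rounded down)
t* = 1.341

CI: -29.60 ± 1.341 · 4.2866 = -29.60 ± 5.75 = (-35.35, -23.85)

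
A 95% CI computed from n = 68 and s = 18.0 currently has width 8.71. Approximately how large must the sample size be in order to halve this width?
n ≈ 272

CI width ∝ 1/√n
To reduce width by factor 2, need √n to grow by 2 → need 2² = 4 times as many samples.

Current: n = 68, width = 8.71
New: n = 272, width ≈ 4.30

Width reduced by factor of 8.71/4.30 = 2.03.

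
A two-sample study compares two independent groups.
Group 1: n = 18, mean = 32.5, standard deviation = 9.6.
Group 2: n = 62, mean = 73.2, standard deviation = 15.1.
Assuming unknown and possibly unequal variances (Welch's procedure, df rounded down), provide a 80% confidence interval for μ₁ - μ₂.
(-44.56, -36.84)

Difference: x̄₁ - x̄₂ = -40.70
SE = √(s₁²/n₁ + s₂²/n₂) = √(9.6²/18 + 15.1²/62) = 2.9661
df = 43.88 → 43 (Welch–Satterthwaite, rounded down)
t* = 1.302

CI: -40.70 ± 1.302 · 2.9661 = -40.70 ± 3.86 = (-44.56, -36.84)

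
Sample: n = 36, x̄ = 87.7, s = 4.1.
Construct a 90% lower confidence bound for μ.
μ ≥ 86.81

Lower bound (one-sided):
t* = 1.306 (one-sided for 90%)
Lower bound = x̄ - t* · s/√n = 87.7 - 1.306 · 4.1/√36 = 86.81

We are 90% confident that μ ≥ 86.81.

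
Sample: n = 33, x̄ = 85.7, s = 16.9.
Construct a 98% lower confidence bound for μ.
μ ≥ 79.40

Lower bound (one-sided):
t* = 2.141 (one-sided for 98%)
Lower bound = x̄ - t* · s/√n = 85.7 - 2.141 · 16.9/√33 = 79.40

We are 98% confident that μ ≥ 79.40.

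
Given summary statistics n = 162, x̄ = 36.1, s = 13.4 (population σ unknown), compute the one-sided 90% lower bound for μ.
μ ≥ 34.75

Lower bound (one-sided):
t* = 1.287 (one-sided for 90%)
Lower bound = x̄ - t* · s/√n = 36.1 - 1.287 · 13.4/√162 = 34.75

We are 90% confident that μ ≥ 34.75.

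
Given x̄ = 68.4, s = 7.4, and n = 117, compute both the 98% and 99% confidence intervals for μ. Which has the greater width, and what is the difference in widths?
99% CI is wider by 0.35

df = 116
98% CI: t* = 2.359, (66.79, 70.01), width = 2 · t* · s/√n = 3.23
99% CI: t* = 2.619, (66.61, 70.19), width = 2 · t* · s/√n = 3.58

The 99% CI is wider by 3.58 - 3.23 = 0.35.
Higher confidence requires a wider interval.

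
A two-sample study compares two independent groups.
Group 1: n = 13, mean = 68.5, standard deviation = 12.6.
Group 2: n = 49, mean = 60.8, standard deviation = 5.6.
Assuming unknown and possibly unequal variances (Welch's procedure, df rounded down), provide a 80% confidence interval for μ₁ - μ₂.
(2.86, 12.54)

Difference: x̄₁ - x̄₂ = 7.70
SE = √(s₁²/n₁ + s₂²/n₂) = √(12.6²/13 + 5.6²/49) = 3.5850
df = 13.28 → 13 (Welch–Satterthwaite, rounded down)
t* = 1.350

CI: 7.70 ± 1.350 · 3.5850 = 7.70 ± 4.84 = (2.86, 12.54)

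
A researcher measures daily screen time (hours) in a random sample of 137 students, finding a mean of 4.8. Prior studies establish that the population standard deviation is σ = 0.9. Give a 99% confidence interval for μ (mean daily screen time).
(4.60, 5.00)

z-interval (σ known):
z* = 2.576 for 99% confidence

Margin of error = z* · σ/√n = 2.576 · 0.9/√137 = 0.20

CI: (4.8 - 0.20, 4.8 + 0.20) = (4.60, 5.00)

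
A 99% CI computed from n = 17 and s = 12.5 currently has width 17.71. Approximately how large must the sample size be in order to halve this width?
n ≈ 68

CI width ∝ 1/√n
To reduce width by factor 2, need √n to grow by 2 → need 2² = 4 times as many samples.

Current: n = 17, width = 17.71
New: n = 68, width ≈ 8.04

Width reduced by factor of 17.71/8.04 = 2.20.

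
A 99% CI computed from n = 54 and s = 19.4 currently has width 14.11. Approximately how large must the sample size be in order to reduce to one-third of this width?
n ≈ 486

CI width ∝ 1/√n
To reduce width by factor 3, need √n to grow by 3 → need 3² = 9 times as many samples.

Current: n = 54, width = 14.11
New: n = 486, width ≈ 4.55

Width reduced by factor of 14.11/4.55 = 3.10.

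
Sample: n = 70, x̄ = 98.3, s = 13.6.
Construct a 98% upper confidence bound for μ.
μ ≤ 101.70

Upper bound (one-sided):
t* = 2.093 (one-sided for 98%)
Upper bound = x̄ + t* · s/√n = 98.3 + 2.093 · 13.6/√70 = 101.70

We are 98% confident that μ ≤ 101.70.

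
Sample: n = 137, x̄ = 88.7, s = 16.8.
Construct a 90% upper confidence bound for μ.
μ ≤ 90.55

Upper bound (one-sided):
t* = 1.288 (one-sided for 90%)
Upper bound = x̄ + t* · s/√n = 88.7 + 1.288 · 16.8/√137 = 90.55

We are 90% confident that μ ≤ 90.55.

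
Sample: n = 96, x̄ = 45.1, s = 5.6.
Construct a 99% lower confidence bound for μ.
μ ≥ 43.75

Lower bound (one-sided):
t* = 2.366 (one-sided for 99%)
Lower bound = x̄ - t* · s/√n = 45.1 - 2.366 · 5.6/√96 = 43.75

We are 99% confident that μ ≥ 43.75.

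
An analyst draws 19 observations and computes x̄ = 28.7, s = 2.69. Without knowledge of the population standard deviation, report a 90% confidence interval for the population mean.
(27.63, 29.77)

t-interval (σ unknown):
df = n - 1 = 18
t* = 1.734 for 90% confidence

Margin of error = t* · s/√n = 1.734 · 2.69/√19 = 1.07

CI: (27.63, 29.77)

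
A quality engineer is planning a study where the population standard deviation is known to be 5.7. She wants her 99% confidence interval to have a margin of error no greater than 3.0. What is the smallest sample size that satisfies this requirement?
n ≥ 24

For margin E ≤ 3.0:
n ≥ (z* · σ / E)²
n ≥ (2.576 · 5.7 / 3.0)²
n ≥ 23.96

Minimum n = 24 (rounding up)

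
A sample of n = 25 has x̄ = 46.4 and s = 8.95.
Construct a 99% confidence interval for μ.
(41.39, 51.41)

t-interval (σ unknown):
df = n - 1 = 24
t* = 2.797 for 99% confidence

Margin of error = t* · s/√n = 2.797 · 8.95/√25 = 5.01

CI: (41.39, 51.41)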